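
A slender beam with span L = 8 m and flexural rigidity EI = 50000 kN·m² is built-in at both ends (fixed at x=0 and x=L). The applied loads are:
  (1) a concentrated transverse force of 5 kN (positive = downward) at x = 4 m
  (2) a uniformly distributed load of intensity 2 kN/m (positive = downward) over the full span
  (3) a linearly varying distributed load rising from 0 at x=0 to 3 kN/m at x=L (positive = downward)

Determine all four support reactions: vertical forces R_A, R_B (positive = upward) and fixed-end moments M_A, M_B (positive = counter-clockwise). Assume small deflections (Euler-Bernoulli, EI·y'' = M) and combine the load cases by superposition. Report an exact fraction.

R_A = 141/10 kN, M_A = 331/15 kN·m, R_B = 189/10 kN, M_B = -379/15 kN·m

Load 1 — point force P=5 kN at a=4 m (b=L-a=4):
  R_A = Pb²(3a+b)/L³ = 5·4²·(3·4+4)/8³ = 5/2 kN
  M_A = Pab²/L² = 5·4·4²/8² = 5 kN·m
  R_B = Pa²(a+3b)/L³ = 5·4²·(4+3·4)/8³ = 5/2 kN
  M_B = -Pa²b/L² = -5·4²·4/8² = -5 kN·m
Load 2 — uniform load w=2 kN/m over full span:
  R_A = wL/2 = 2·8/2 = 8 kN
  M_A = wL²/12 = 2·8²/12 = 32/3 kN·m
  R_B = wL/2 = 2·8/2 = 8 kN
  M_B = -wL²/12 = -2·8²/12 = -32/3 kN·m
Load 3 — triangular load w₀=3 kN/m (0→w₀ over full span):
  R_A = 3w₀L/20 = 3·3·8/20 = 18/5 kN
  M_A = w₀L²/30 = 3·8²/30 = 32/5 kN·m
  R_B = 7w₀L/20 = 7·3·8/20 = 42/5 kN
  M_B = -w₀L²/20 = -3·8²/20 = -48/5 kN·m
Superposition: R_A = 141/10 kN, M_A = 331/15 kN·m, R_B = 189/10 kN, M_B = -379/15 kN·m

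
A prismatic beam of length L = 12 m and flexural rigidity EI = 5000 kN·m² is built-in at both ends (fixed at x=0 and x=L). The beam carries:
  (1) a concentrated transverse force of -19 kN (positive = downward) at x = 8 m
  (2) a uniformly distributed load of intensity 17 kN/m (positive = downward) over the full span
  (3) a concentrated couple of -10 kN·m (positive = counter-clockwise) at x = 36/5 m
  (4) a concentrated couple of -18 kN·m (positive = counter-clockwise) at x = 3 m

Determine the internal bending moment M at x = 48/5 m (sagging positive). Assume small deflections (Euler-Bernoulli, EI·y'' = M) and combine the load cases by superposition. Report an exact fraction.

Load 1 — point force P=-19 kN at a=8 m (b=L-a=4):
  M_1 = Pa²(a+3b)(L-x)/L³ - Pa²b/L²  [x>a] = (-19)·8²·(8+3·4)·(12-(48/5))/12³ - (-19)·8²·4/12² = 0 kN·m
Load 2 — uniform load w=17 kN/m over full span:
  M_2 = wLx/2 - wL²/12 - wx²/2 = 17·12·(48/5)/2 - 17·12²/12 - 17·(48/5)²/2 = -204/25 kN·m
Load 3 — applied couple M₀=-10 kN·m at a=36/5 m (b=L-a=24/5):
  M_3 = R_Ax - M_A - M₀  [x>a] with R_A=-6/5, M_A=-16/5 = (-6/5)·(48/5) - (-16/5) - (-10) = 42/25 kN·m
Load 4 — applied couple M₀=-18 kN·m at a=3 m (b=L-a=9):
  M_4 = R_Ax - M_A - M₀  [x>a] with R_A=-27/16, M_A=27/8 = (-27/16)·(48/5) - (27/8) - (-18) = -63/40 kN·m
Superposition: M = Σ M_i = -1611/200 kN·m ≈ -8.055000 kN·m

M(48/5) = -1611/200 kN·m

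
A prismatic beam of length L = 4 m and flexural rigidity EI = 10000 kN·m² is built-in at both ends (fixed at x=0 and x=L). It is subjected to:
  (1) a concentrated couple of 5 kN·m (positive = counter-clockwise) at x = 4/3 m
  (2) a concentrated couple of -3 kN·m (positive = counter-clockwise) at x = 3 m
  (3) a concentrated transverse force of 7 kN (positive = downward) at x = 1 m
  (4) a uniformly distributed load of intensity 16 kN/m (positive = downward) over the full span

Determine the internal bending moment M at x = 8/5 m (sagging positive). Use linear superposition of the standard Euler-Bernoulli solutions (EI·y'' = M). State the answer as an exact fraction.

M(8/5) = 1193/150 kN·m

Load 1 — applied couple M₀=5 kN·m at a=4/3 m (b=L-a=8/3):
  M_1 = R_Ax - M_A - M₀  [x>a] with R_A=5/3, M_A=0 = (5/3)·(8/5) - 0 - 5 = -7/3 kN·m
Load 2 — applied couple M₀=-3 kN·m at a=3 m (b=L-a=1):
  M_2 = R_Ax - M_A  [x≤a] with R_A=-27/32, M_A=-15/16 = (-27/32)·(8/5) - (-15/16) = -33/80 kN·m
Load 3 — point force P=7 kN at a=1 m (b=L-a=3):
  M_3 = Pa²(a+3b)(L-x)/L³ - Pa²b/L²  [x>a] = 7·1²·(1+3·3)·(4-(8/5))/4³ - 7·1²·3/4² = 21/16 kN·m
Load 4 — uniform load w=16 kN/m over full span:
  M_4 = wLx/2 - wL²/12 - wx²/2 = 16·4·(8/5)/2 - 16·4²/12 - 16·(8/5)²/2 = 704/75 kN·m
Superposition: M = Σ M_i = 1193/150 kN·m ≈ 7.953333 kN·m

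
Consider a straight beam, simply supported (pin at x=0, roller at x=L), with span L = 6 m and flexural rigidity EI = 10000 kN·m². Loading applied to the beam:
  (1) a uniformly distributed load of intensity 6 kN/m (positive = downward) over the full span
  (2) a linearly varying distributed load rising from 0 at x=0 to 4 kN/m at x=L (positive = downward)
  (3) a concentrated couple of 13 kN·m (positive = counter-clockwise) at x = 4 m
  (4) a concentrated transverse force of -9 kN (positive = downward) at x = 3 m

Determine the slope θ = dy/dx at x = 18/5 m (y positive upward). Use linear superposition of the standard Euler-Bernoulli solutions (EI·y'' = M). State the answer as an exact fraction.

θ(18/5) = 138913/75000000 rad

Load 1 — uniform load w=6 kN/m over full span:
  θ_1 = -w(L³-6Lx²+4x³)/(24EI) = -6·(6³-6·6·(18/5)²+4·(18/5)³)/(24·10000) = 999/625000 rad
Load 2 — triangular load w₀=4 kN/m (0→w₀ over full span):
  θ_2 = -w₀(7L⁴-30L²x²+15x⁴)/(360LEI) = -4·(7·6⁴-30·6²·(18/5)²+15·(18/5)⁴)/(360·6·10000) = 174/390625 rad
Load 3 — applied couple M₀=13 kN·m at a=4 m (b=L-a=2):
  θ_3 = (M₀x²/(2L)+C₁)/EI  [x≤a] with C₁=M₀(3b²-L²)/(6L)=-26/3 = (13·(18/5)²/(2·6)+(-26/3))/10000 = 403/750000 rad
Load 4 — point force P=-9 kN at a=3 m (b=L-a=3):
  θ_4 = -Pa(2L²-6Lx+3x²+a²)/(6LEI)  [x>a] = -(-9)·3·(2·6²-6·6·(18/5)+3·(18/5)²+3²)/(6·6·10000) = -729/1000000 rad
Superposition: θ = Σ θ_i = 138913/75000000 rad ≈ 0.001852 rad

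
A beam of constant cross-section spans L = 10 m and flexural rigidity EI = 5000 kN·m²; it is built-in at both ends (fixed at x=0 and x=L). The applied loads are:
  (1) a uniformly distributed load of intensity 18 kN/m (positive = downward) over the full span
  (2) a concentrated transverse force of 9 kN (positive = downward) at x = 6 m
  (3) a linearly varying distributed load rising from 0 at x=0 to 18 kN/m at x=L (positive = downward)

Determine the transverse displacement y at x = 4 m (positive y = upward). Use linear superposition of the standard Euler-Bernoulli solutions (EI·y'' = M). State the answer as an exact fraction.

Load 1 — uniform load w=18 kN/m over full span:
  y_1 = -wx²(L-x)²/(24EI) = -18·4²·(10-4)²/(24·5000) = -54/625 m
Load 2 — point force P=9 kN at a=6 m (b=L-a=4):
  y_2 = -Pb²x²(3aL-(3a+b)x)/(6L³EI)  [x≤a] = -9·4²·4²·(3·6·10-(3·6+4)·4)/(6·10³·5000) = -552/78125 m
Load 3 — triangular load w₀=18 kN/m (0→w₀ over full span):
  y_3 = -w₀x²(L-x)²(x+2L)/(120LEI) = -18·4²·(10-4)²·(4+2·10)/(120·10·5000) = -648/15625 m
Superposition: y = Σ y_i = -10542/78125 m ≈ -0.134938 m

y(4) = -10542/78125 m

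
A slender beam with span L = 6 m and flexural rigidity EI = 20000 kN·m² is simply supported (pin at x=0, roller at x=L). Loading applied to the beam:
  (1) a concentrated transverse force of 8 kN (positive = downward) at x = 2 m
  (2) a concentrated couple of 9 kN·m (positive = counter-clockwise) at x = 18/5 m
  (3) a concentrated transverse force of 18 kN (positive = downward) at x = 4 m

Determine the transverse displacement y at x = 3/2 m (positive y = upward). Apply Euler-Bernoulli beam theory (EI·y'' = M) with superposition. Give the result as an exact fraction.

y(3/2) = -178723/48000000 m

Load 1 — point force P=8 kN at a=2 m (b=L-a=4):
  y_1 = -Pbx(L²-b²-x²)/(6LEI)  [x≤a] = -8·4·(3/2)·(6²-4²-(3/2)²)/(6·6·20000) = -71/60000 m
Load 2 — applied couple M₀=9 kN·m at a=18/5 m (b=L-a=12/5):
  y_2 = (M₀x³/(6L)+C₁x)/EI  [x≤a] with C₁=M₀(3b²-L²)/(6L)=-117/25 = (9·(3/2)³/(6·6)+(-117/25)·(3/2))/20000 = -4941/16000000 m
Load 3 — point force P=18 kN at a=4 m (b=L-a=2):
  y_3 = -Pbx(L²-b²-x²)/(6LEI)  [x≤a] = -18·2·(3/2)·(6²-2²-(3/2)²)/(6·6·20000) = -357/160000 m
Superposition: y = Σ y_i = -178723/48000000 m ≈ -0.003723 m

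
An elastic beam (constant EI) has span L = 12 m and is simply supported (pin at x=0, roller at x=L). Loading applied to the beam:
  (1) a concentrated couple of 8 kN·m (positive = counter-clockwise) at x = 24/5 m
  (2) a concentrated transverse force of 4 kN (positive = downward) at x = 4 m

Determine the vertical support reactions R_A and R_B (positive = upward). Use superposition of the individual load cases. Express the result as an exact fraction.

R_A = 10/3 kN, R_B = 2/3 kN

Load 1 — applied couple M₀=8 kN·m at a=24/5 m (b=L-a=36/5):
  R_A = M₀/L = 8/12 = 2/3 kN
  R_B = -M₀/L = -8/12 = -2/3 kN
Load 2 — point force P=4 kN at a=4 m (b=L-a=8):
  R_A = Pb/L = 4·8/12 = 8/3 kN
  R_B = Pa/L = 4·4/12 = 4/3 kN
Superposition: R_A = 10/3 kN, R_B = 2/3 kN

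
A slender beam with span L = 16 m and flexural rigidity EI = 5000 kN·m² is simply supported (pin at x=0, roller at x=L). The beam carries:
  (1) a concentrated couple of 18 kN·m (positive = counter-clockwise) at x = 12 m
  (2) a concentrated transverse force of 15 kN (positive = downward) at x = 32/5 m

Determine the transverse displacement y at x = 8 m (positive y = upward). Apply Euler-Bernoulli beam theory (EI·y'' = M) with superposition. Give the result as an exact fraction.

Load 1 — applied couple M₀=18 kN·m at a=12 m (b=L-a=4):
  y_1 = (M₀x³/(6L)+C₁x)/EI  [x≤a] with C₁=M₀(3b²-L²)/(6L)=-39 = (18·8³/(6·16)+(-39)·8)/5000 = -27/625 m
Load 2 — point force P=15 kN at a=32/5 m (b=L-a=48/5):
  y_2 = -Pa(L-x)(2Lx-a²-x²)/(6LEI)  [x>a] = -15·(32/5)·(16-8)·(2·16·8-(32/5)²-8²)/(6·16·5000) = -3776/15625 m
Superposition: y = Σ y_i = -4451/15625 m ≈ -0.284864 m

y(8) = -4451/15625 m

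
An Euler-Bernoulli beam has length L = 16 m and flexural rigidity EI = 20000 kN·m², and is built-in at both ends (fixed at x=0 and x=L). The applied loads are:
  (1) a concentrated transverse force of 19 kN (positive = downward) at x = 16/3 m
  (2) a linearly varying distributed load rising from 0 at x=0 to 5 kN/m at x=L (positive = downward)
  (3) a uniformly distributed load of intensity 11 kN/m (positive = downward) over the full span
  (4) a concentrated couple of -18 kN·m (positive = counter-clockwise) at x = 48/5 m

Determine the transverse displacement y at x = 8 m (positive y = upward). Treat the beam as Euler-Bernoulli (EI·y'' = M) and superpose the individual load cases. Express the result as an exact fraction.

Load 1 — point force P=19 kN at a=16/3 m (b=L-a=32/3):
  y_1 = -Pa²(L-x)²(3bL-(3b+a)(L-x))/(6L³EI)  [x>a] = -19·(16/3)²·(16-8)²·(3·(32/3)·16-(3·(32/3)+(16/3))·(16-8))/(6·16³·20000) = -152/10125 m
Load 2 — triangular load w₀=5 kN/m (0→w₀ over full span):
  y_2 = -w₀x²(L-x)²(x+2L)/(120LEI) = -5·8²·(16-8)²·(8+2·16)/(120·16·20000) = -8/375 m
Load 3 — uniform load w=11 kN/m over full span:
  y_3 = -wx²(L-x)²/(24EI) = -11·8²·(16-8)²/(24·20000) = -176/1875 m
Load 4 — applied couple M₀=-18 kN·m at a=48/5 m (b=L-a=32/5):
  y_4 = (R_Ax³/6 - M_Ax²/2)/EI  [x≤a] with R_A=-81/50, M_A=-144/25 = ((-81/50)·8³/6 - (-144/25)·8²/2)/20000 = 36/15625 m
Superposition: y = Σ y_i = -161884/1265625 m ≈ -0.127908 m

y(8) = -161884/1265625 m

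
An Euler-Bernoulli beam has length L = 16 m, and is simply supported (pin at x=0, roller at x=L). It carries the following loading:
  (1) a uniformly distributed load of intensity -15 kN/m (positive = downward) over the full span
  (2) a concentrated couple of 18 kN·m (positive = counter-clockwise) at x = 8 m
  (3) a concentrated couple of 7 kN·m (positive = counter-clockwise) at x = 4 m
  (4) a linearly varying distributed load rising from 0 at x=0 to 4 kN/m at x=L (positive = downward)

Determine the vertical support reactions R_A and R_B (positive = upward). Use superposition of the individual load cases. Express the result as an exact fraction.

Load 1 — uniform load w=-15 kN/m over full span:
  R_A = wL/2 = (-15)·16/2 = -120 kN
  R_B = wL/2 = (-15)·16/2 = -120 kN
Load 2 — applied couple M₀=18 kN·m at a=8 m (b=L-a=8):
  R_A = M₀/L = 18/16 = 9/8 kN
  R_B = -M₀/L = -18/16 = -9/8 kN
Load 3 — applied couple M₀=7 kN·m at a=4 m (b=L-a=12):
  R_A = M₀/L = 7/16 kN
  R_B = -M₀/L = -7/16 kN
Load 4 — triangular load w₀=4 kN/m (0→w₀ over full span):
  R_A = w₀L/6 = 4·16/6 = 32/3 kN
  R_B = w₀L/3 = 4·16/3 = 64/3 kN
Superposition: R_A = -5173/48 kN, R_B = -4811/48 kN

R_A = -5173/48 kN, R_B = -4811/48 kN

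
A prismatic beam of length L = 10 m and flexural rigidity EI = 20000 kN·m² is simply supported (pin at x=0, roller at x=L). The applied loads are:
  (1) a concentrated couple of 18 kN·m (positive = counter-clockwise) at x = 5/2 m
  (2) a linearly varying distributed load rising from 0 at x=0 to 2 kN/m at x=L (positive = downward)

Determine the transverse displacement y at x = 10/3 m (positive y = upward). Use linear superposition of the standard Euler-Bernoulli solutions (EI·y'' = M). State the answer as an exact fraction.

Load 1 — applied couple M₀=18 kN·m at a=5/2 m (b=L-a=15/2):
  y_1 = (M₀x³/(6L)-M₀(x-a)²/2+C₁x)/EI  [x>a] with C₁=M₀(3b²-L²)/(6L)=165/8 = (18·(10/3)³/(6·10)-18·((10/3)-(5/2))²/2+(165/8)·(10/3))/20000 = 53/14400 m
Load 2 — triangular load w₀=2 kN/m (0→w₀ over full span):
  y_2 = -w₀x(7L⁴-10L²x²+3x⁴)/(360LEI) = -2·(10/3)·(7·10⁴-10·10²·(10/3)²+3·(10/3)⁴)/(360·10·20000) = -4/729 m
Superposition: y = Σ y_i = -2107/1166400 m ≈ -0.001806 m

y(10/3) = -2107/1166400 m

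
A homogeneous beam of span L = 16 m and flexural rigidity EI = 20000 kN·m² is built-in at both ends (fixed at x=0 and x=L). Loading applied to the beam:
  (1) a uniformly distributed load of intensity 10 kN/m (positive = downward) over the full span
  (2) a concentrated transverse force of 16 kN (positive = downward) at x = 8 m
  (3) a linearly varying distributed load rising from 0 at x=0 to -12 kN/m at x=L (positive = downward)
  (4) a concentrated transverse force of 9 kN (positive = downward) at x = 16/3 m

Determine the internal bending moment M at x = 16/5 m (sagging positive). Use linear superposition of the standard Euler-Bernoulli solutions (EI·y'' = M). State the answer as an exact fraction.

M(16/5) = -224/375 kN·m

Load 1 — uniform load w=10 kN/m over full span:
  M_1 = wLx/2 - wL²/12 - wx²/2 = 10·16·(16/5)/2 - 10·16²/12 - 10·(16/5)²/2 = -128/15 kN·m
Load 2 — point force P=16 kN at a=8 m (b=L-a=8):
  M_2 = Pb²(3a+b)x/L³ - Pab²/L²  [x≤a] = 16·8²·(3·8+8)·(16/5)/16³ - 16·8·8²/16² = -32/5 kN·m
Load 3 — triangular load w₀=-12 kN/m (0→w₀ over full span):
  M_3 = 3w₀Lx/20 - w₀L²/30 - w₀x³/(6L) = 3·(-12)·16·(16/5)/20 - (-12)·16²/30 - (-12)·(16/5)³/(6·16) = 1792/125 kN·m
Load 4 — point force P=9 kN at a=16/3 m (b=L-a=32/3):
  M_4 = Pb²(3a+b)x/L³ - Pab²/L²  [x≤a] = 9·(32/3)²·(3·(16/3)+(32/3))·(16/5)/16³ - 9·(16/3)·(32/3)²/16² = 0 kN·m
Superposition: M = Σ M_i = -224/375 kN·m ≈ -0.597333 kN·m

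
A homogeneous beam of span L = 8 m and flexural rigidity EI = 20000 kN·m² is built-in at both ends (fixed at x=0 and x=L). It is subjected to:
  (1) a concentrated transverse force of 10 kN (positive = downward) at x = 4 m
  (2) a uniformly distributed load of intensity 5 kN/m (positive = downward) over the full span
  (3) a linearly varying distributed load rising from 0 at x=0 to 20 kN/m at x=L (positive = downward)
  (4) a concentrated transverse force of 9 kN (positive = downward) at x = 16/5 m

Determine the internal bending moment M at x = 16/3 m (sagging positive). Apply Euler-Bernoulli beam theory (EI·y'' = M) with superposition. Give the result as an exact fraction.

M(16/3) = 363302/10125 kN·m

Load 1 — point force P=10 kN at a=4 m (b=L-a=4):
  M_1 = Pa²(a+3b)(L-x)/L³ - Pa²b/L²  [x>a] = 10·4²·(4+3·4)·(8-(16/3))/8³ - 10·4²·4/8² = 10/3 kN·m
Load 2 — uniform load w=5 kN/m over full span:
  M_2 = wLx/2 - wL²/12 - wx²/2 = 5·8·(16/3)/2 - 5·8²/12 - 5·(16/3)²/2 = 80/9 kN·m
Load 3 — triangular load w₀=20 kN/m (0→w₀ over full span):
  M_3 = 3w₀Lx/20 - w₀L²/30 - w₀x³/(6L) = 3·20·8·(16/3)/20 - 20·8²/30 - 20·(16/3)³/(6·8) = 1792/81 kN·m
Load 4 — point force P=9 kN at a=16/5 m (b=L-a=24/5):
  M_4 = Pa²(a+3b)(L-x)/L³ - Pa²b/L²  [x>a] = 9·(16/5)²·((16/5)+3·(24/5))·(8-(16/3))/8³ - 9·(16/5)²·(24/5)/8² = 192/125 kN·m
Superposition: M = Σ M_i = 363302/10125 kN·m ≈ 35.881679 kN·m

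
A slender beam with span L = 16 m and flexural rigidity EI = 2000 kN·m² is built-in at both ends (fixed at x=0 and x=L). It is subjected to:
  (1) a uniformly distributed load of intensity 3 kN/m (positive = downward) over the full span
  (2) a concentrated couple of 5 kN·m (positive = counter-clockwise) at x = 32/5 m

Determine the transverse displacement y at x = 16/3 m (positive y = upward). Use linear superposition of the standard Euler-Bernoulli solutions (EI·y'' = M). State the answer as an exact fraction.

y(16/3) = -10168/50625 m

Load 1 — uniform load w=3 kN/m over full span:
  y_1 = -wx²(L-x)²/(24EI) = -3·(16/3)²·(16-(16/3))²/(24·2000) = -2048/10125 m
Load 2 — applied couple M₀=5 kN·m at a=32/5 m (b=L-a=48/5):
  y_2 = (R_Ax³/6 - M_Ax²/2)/EI  [x≤a] with R_A=9/20, M_A=3/5 = ((9/20)·(16/3)³/6 - (3/5)·(16/3)²/2)/2000 = 8/5625 m
Superposition: y = Σ y_i = -10168/50625 m ≈ -0.200849 m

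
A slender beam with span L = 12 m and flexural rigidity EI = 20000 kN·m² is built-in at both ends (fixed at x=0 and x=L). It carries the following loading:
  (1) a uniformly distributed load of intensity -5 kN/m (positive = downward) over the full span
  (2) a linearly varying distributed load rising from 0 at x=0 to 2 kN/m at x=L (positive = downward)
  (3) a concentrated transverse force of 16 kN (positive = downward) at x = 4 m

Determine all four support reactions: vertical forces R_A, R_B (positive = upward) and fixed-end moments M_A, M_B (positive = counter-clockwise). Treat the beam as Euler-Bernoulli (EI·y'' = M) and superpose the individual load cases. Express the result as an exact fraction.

R_A = -1964/135 kN, M_A = -988/45 kN·m, R_B = -2356/135 kN, M_B = 1412/45 kN·m

Load 1 — uniform load w=-5 kN/m over full span:
  R_A = wL/2 = (-5)·12/2 = -30 kN
  M_A = wL²/12 = (-5)·12²/12 = -60 kN·m
  R_B = wL/2 = (-5)·12/2 = -30 kN
  M_B = -wL²/12 = -(-5)·12²/12 = 60 kN·m
Load 2 — triangular load w₀=2 kN/m (0→w₀ over full span):
  R_A = 3w₀L/20 = 3·2·12/20 = 18/5 kN
  M_A = w₀L²/30 = 2·12²/30 = 48/5 kN·m
  R_B = 7w₀L/20 = 7·2·12/20 = 42/5 kN
  M_B = -w₀L²/20 = -2·12²/20 = -72/5 kN·m
Load 3 — point force P=16 kN at a=4 m (b=L-a=8):
  R_A = Pb²(3a+b)/L³ = 16·8²·(3·4+8)/12³ = 320/27 kN
  M_A = Pab²/L² = 16·4·8²/12² = 256/9 kN·m
  R_B = Pa²(a+3b)/L³ = 16·4²·(4+3·8)/12³ = 112/27 kN
  M_B = -Pa²b/L² = -16·4²·8/12² = -128/9 kN·m
Superposition: R_A = -1964/135 kN, M_A = -988/45 kN·m, R_B = -2356/135 kN, M_B = 1412/45 kN·m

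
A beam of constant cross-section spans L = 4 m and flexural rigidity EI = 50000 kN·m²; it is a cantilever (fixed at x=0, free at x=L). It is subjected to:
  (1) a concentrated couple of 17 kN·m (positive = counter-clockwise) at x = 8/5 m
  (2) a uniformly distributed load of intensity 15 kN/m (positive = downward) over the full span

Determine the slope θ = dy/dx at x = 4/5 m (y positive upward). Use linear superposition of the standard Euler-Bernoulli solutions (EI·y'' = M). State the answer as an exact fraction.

θ(4/5) = -403/312500 rad

Load 1 — applied couple M₀=17 kN·m at a=8/5 m (b=L-a=12/5):
  θ_1 = M₀x/EI  [x≤a] = 17·(4/5)/50000 = 17/62500 rad
Load 2 — uniform load w=15 kN/m over full span:
  θ_2 = -wx(x²-3Lx+3L²)/(6EI) = -15·(4/5)·((4/5)²-3·4·(4/5)+3·4²)/(6·50000) = -122/78125 rad
Superposition: θ = Σ θ_i = -403/312500 rad ≈ -0.001290 rad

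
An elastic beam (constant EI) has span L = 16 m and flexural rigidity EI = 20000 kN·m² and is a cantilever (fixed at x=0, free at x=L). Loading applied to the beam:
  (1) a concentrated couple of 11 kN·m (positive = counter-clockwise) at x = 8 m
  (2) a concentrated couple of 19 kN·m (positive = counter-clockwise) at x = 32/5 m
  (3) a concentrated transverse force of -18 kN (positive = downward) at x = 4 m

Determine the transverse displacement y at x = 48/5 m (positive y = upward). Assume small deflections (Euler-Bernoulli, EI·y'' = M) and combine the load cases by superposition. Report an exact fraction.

Load 1 — applied couple M₀=11 kN·m at a=8 m (b=L-a=8):
  y_1 = M₀a(2x-a)/(2EI)  [x>a] = 11·8·(2·(48/5)-8)/(2·20000) = 77/3125 m
Load 2 — applied couple M₀=19 kN·m at a=32/5 m (b=L-a=48/5):
  y_2 = M₀a(2x-a)/(2EI)  [x>a] = 19·(32/5)·(2·(48/5)-(32/5))/(2·20000) = 608/15625 m
Load 3 — point force P=-18 kN at a=4 m (b=L-a=12):
  y_3 = -Pa²(3x-a)/(6EI)  [x>a] = -(-18)·4²·(3·(48/5)-4)/(6·20000) = 186/3125 m
Superposition: y = Σ y_i = 1923/15625 m ≈ 0.123072 m

y(48/5) = 1923/15625 m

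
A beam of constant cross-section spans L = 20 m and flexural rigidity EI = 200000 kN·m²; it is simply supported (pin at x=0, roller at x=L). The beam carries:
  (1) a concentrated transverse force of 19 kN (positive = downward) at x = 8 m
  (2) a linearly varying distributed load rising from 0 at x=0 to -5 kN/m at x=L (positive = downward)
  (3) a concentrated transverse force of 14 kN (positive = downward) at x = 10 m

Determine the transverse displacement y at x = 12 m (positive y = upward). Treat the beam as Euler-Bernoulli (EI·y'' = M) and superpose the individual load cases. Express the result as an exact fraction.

Load 1 — point force P=19 kN at a=8 m (b=L-a=12):
  y_1 = -Pa(L-x)(2Lx-a²-x²)/(6LEI)  [x>a] = -19·8·(20-12)·(2·20·12-8²-12²)/(6·20·200000) = -646/46875 m
Load 2 — triangular load w₀=-5 kN/m (0→w₀ over full span):
  y_2 = -w₀x(7L⁴-10L²x²+3x⁴)/(360LEI) = -(-5)·12·(7·20⁴-10·20²·12²+3·12⁴)/(360·20·200000) = 1184/46875 m
Load 3 — point force P=14 kN at a=10 m (b=L-a=10):
  y_3 = -Pa(L-x)(2Lx-a²-x²)/(6LEI)  [x>a] = -14·10·(20-12)·(2·20·12-10²-12²)/(6·20·200000) = -413/37500 m
Superposition: y = Σ y_i = 29/62500 m ≈ 0.000464 m

y(12) = 29/62500 m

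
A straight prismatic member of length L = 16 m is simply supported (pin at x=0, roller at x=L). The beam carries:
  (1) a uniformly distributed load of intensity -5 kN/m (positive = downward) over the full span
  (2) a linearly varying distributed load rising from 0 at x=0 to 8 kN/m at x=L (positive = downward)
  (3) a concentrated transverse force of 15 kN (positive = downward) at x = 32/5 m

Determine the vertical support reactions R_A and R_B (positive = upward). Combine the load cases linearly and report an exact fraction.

R_A = -29/3 kN, R_B = 26/3 kN

Load 1 — uniform load w=-5 kN/m over full span:
  R_A = wL/2 = (-5)·16/2 = -40 kN
  R_B = wL/2 = (-5)·16/2 = -40 kN
Load 2 — triangular load w₀=8 kN/m (0→w₀ over full span):
  R_A = w₀L/6 = 8·16/6 = 64/3 kN
  R_B = w₀L/3 = 8·16/3 = 128/3 kN
Load 3 — point force P=15 kN at a=32/5 m (b=L-a=48/5):
  R_A = Pb/L = 15·(48/5)/16 = 9 kN
  R_B = Pa/L = 15·(32/5)/16 = 6 kN
Superposition: R_A = -29/3 kN, R_B = 26/3 kN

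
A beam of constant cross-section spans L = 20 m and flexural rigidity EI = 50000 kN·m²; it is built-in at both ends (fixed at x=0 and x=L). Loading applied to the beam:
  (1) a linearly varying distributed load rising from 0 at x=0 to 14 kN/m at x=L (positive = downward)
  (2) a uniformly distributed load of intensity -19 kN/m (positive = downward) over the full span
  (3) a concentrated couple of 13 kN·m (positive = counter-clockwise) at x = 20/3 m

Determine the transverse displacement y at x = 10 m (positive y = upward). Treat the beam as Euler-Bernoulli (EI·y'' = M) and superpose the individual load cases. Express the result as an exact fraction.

y(10) = 913/9000 m

Load 1 — triangular load w₀=14 kN/m (0→w₀ over full span):
  y_1 = -w₀x²(L-x)²(x+2L)/(120LEI) = -14·10²·(20-10)²·(10+2·20)/(120·20·50000) = -7/120 m
Load 2 — uniform load w=-19 kN/m over full span:
  y_2 = -wx²(L-x)²/(24EI) = -(-19)·10²·(20-10)²/(24·50000) = 19/120 m
Load 3 — applied couple M₀=13 kN·m at a=20/3 m (b=L-a=40/3):
  y_3 = (R_Ax³/6 - M_Ax²/2 - M₀(x-a)²/2)/EI  [x>a] with R_A=13/15, M_A=0 = ((13/15)·10³/6 - 0·10²/2 - 13·(10-(20/3))²/2)/50000 = 13/9000 m
Superposition: y = Σ y_i = 913/9000 m ≈ 0.101444 m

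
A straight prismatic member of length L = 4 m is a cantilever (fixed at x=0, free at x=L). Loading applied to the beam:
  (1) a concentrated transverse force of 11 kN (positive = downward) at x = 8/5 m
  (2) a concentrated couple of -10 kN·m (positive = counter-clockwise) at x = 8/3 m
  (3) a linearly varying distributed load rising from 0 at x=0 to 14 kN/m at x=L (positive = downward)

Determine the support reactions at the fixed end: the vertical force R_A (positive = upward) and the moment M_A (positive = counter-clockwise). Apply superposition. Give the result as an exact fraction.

Load 1 — point force P=11 kN at a=8/5 m (b=L-a=12/5):
  R_A = P = 11 kN
  M_A = Pa = 11·(8/5) = 88/5 kN·m
Load 2 — applied couple M₀=-10 kN·m at a=8/3 m (b=L-a=4/3):
  R_A = 0 kN
  M_A = -M₀ = -(-10) = 10 kN·m
Load 3 — triangular load w₀=14 kN/m (0→w₀ over full span):
  R_A = w₀L/2 = 14·4/2 = 28 kN
  M_A = w₀L²/3 = 14·4²/3 = 224/3 kN·m
Superposition: R_A = 39 kN, M_A = 1534/15 kN·m

R_A = 39 kN, M_A = 1534/15 kN·m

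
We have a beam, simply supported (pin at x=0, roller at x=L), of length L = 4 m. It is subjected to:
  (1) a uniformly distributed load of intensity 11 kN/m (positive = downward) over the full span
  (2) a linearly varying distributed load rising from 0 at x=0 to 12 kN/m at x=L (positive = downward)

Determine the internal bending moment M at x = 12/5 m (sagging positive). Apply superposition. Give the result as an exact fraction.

Load 1 — uniform load w=11 kN/m over full span:
  M_1 = wx(L-x)/2 = 11·(12/5)·(4-(12/5))/2 = 528/25 kN·m
Load 2 — triangular load w₀=12 kN/m (0→w₀ over full span):
  M_2 = w₀Lx/6 - w₀x³/(6L) = 12·4·(12/5)/6 - 12·(12/5)³/(6·4) = 1536/125 kN·m
Superposition: M = Σ M_i = 4176/125 kN·m ≈ 33.408000 kN·m

M(12/5) = 4176/125 kN·m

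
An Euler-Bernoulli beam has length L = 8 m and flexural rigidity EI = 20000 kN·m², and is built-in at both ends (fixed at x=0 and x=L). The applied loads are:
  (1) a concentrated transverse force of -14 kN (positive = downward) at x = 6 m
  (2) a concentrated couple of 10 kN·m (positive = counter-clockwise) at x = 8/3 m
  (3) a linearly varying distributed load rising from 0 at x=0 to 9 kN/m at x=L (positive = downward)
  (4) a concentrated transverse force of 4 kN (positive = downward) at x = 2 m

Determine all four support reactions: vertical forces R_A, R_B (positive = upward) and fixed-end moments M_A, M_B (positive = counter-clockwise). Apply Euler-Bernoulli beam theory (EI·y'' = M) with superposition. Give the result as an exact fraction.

Load 1 — point force P=-14 kN at a=6 m (b=L-a=2):
  R_A = Pb²(3a+b)/L³ = (-14)·2²·(3·6+2)/8³ = -35/16 kN
  M_A = Pab²/L² = (-14)·6·2²/8² = -21/4 kN·m
  R_B = Pa²(a+3b)/L³ = (-14)·6²·(6+3·2)/8³ = -189/16 kN
  M_B = -Pa²b/L² = -(-14)·6²·2/8² = 63/4 kN·m
Load 2 — applied couple M₀=10 kN·m at a=8/3 m (b=L-a=16/3):
  R_A = 6M₀ab/L³ = 6·10·(8/3)·(16/3)/8³ = 5/3 kN
  M_A = M₀b(2a-b)/L² = 10·(16/3)·(2·(8/3)-(16/3))/8² = 0 kN·m
  R_B = -6M₀ab/L³ = -6·10·(8/3)·(16/3)/8³ = -5/3 kN
  M_B = M₀a(2b-a)/L² = 10·(8/3)·(2·(16/3)-(8/3))/8² = 10/3 kN·m
Load 3 — triangular load w₀=9 kN/m (0→w₀ over full span):
  R_A = 3w₀L/20 = 3·9·8/20 = 54/5 kN
  M_A = w₀L²/30 = 9·8²/30 = 96/5 kN·m
  R_B = 7w₀L/20 = 7·9·8/20 = 126/5 kN
  M_B = -w₀L²/20 = -9·8²/20 = -144/5 kN·m
Load 4 — point force P=4 kN at a=2 m (b=L-a=6):
  R_A = Pb²(3a+b)/L³ = 4·6²·(3·2+6)/8³ = 27/8 kN
  M_A = Pab²/L² = 4·2·6²/8² = 9/2 kN·m
  R_B = Pa²(a+3b)/L³ = 4·2²·(2+3·6)/8³ = 5/8 kN
  M_B = -Pa²b/L² = -4·2²·6/8² = -3/2 kN·m
Superposition: R_A = 3277/240 kN, M_A = 369/20 kN·m, R_B = 2963/240 kN, M_B = -673/60 kN·m

R_A = 3277/240 kN, M_A = 369/20 kN·m, R_B = 2963/240 kN, M_B = -673/60 kN·m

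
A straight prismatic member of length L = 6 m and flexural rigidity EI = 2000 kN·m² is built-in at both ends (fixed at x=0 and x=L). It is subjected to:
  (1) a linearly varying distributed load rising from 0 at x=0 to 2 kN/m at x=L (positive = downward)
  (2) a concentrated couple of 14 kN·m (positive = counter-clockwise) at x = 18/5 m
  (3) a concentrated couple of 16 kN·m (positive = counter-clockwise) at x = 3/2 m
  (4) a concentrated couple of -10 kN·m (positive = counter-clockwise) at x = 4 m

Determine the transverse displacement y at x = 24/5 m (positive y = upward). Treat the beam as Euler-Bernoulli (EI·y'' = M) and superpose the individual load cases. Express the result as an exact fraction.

y(24/5) = 16169/15625000 m

Load 1 — triangular load w₀=2 kN/m (0→w₀ over full span):
  y_1 = -w₀x²(L-x)²(x+2L)/(120LEI) = -2·(24/5)²·(6-(24/5))²·((24/5)+2·6)/(120·6·2000) = -1512/1953125 m
Load 2 — applied couple M₀=14 kN·m at a=18/5 m (b=L-a=12/5):
  y_2 = (R_Ax³/6 - M_Ax²/2 - M₀(x-a)²/2)/EI  [x>a] with R_A=84/25, M_A=112/25 = ((84/25)·(24/5)³/6 - (112/25)·(24/5)²/2 - 14·((24/5)-(18/5))²/2)/2000 = 189/1562500 m
Load 3 — applied couple M₀=16 kN·m at a=3/2 m (b=L-a=9/2):
  y_3 = (R_Ax³/6 - M_Ax²/2 - M₀(x-a)²/2)/EI  [x>a] with R_A=3, M_A=-3 = (3·(24/5)³/6 - (-3)·(24/5)²/2 - 16·((24/5)-(3/2))²/2)/2000 = 171/125000 m
Load 4 — applied couple M₀=-10 kN·m at a=4 m (b=L-a=2):
  y_4 = (R_Ax³/6 - M_Ax²/2 - M₀(x-a)²/2)/EI  [x>a] with R_A=-20/9, M_A=-10/3 = ((-20/9)·(24/5)³/6 - (-10/3)·(24/5)²/2 - (-10)·((24/5)-4)²/2)/2000 = 1/3125 m
Superposition: y = Σ y_i = 16169/15625000 m ≈ 0.001035 m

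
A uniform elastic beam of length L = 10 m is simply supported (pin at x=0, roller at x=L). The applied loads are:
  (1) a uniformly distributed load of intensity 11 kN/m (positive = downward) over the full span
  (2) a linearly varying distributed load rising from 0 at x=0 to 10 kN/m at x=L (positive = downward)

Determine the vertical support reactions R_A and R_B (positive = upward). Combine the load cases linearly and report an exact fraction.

R_A = 215/3 kN, R_B = 265/3 kN

Load 1 — uniform load w=11 kN/m over full span:
  R_A = wL/2 = 11·10/2 = 55 kN
  R_B = wL/2 = 11·10/2 = 55 kN
Load 2 — triangular load w₀=10 kN/m (0→w₀ over full span):
  R_A = w₀L/6 = 10·10/6 = 50/3 kN
  R_B = w₀L/3 = 10·10/3 = 100/3 kN
Superposition: R_A = 215/3 kN, R_B = 265/3 kN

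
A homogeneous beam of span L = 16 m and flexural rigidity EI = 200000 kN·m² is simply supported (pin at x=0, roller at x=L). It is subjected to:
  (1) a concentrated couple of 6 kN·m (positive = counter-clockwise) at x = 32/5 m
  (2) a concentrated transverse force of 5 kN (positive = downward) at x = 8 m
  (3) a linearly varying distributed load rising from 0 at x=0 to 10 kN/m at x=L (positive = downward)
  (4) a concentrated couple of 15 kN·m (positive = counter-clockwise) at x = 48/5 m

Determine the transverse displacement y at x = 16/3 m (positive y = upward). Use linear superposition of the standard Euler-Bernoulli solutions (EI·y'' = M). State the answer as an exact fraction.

Load 1 — applied couple M₀=6 kN·m at a=32/5 m (b=L-a=48/5):
  y_1 = (M₀x³/(6L)+C₁x)/EI  [x≤a] with C₁=M₀(3b²-L²)/(6L)=32/25 = (6·(16/3)³/(6·16)+(32/25)·(16/3))/200000 = 172/2109375 m
Load 2 — point force P=5 kN at a=8 m (b=L-a=8):
  y_2 = -Pbx(L²-b²-x²)/(6LEI)  [x≤a] = -5·8·(16/3)·(16²-8²-(16/3)²)/(6·16·200000) = -92/50625 m
Load 3 — triangular load w₀=10 kN/m (0→w₀ over full span):
  y_3 = -w₀x(7L⁴-10L²x²+3x⁴)/(360LEI) = -10·(16/3)·(7·16⁴-10·16²·(16/3)²+3·(16/3)⁴)/(360·16·200000) = -8192/455625 m
Load 4 — applied couple M₀=15 kN·m at a=48/5 m (b=L-a=32/5):
  y_4 = (M₀x³/(6L)+C₁x)/EI  [x≤a] with C₁=M₀(3b²-L²)/(6L)=-104/5 = (15·(16/3)³/(6·16)+(-104/5)·(16/3))/200000 = -184/421875 m
Superposition: y = Σ y_i = -1147696/56953125 m ≈ -0.020152 m

y(16/3) = -1147696/56953125 m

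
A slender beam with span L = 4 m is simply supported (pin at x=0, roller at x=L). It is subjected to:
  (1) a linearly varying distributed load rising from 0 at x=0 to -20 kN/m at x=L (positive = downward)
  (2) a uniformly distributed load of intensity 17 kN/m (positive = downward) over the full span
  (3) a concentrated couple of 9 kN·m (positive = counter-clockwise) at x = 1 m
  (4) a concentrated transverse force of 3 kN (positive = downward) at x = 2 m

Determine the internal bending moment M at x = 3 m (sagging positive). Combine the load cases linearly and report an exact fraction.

Load 1 — triangular load w₀=-20 kN/m (0→w₀ over full span):
  M_1 = w₀Lx/6 - w₀x³/(6L) = (-20)·4·3/6 - (-20)·3³/(6·4) = -35/2 kN·m
Load 2 — uniform load w=17 kN/m over full span:
  M_2 = wx(L-x)/2 = 17·3·(4-3)/2 = 51/2 kN·m
Load 3 — applied couple M₀=9 kN·m at a=1 m (b=L-a=3):
  M_3 = M₀x/L - M₀  [x>a] = 9·3/4 - 9 = -9/4 kN·m
Load 4 — point force P=3 kN at a=2 m (b=L-a=2):
  M_4 = Pa(L-x)/L  [x>a] = 3·2·(4-3)/4 = 3/2 kN·m
Superposition: M = Σ M_i = 29/4 kN·m ≈ 7.250000 kN·m

M(3) = 29/4 kN·m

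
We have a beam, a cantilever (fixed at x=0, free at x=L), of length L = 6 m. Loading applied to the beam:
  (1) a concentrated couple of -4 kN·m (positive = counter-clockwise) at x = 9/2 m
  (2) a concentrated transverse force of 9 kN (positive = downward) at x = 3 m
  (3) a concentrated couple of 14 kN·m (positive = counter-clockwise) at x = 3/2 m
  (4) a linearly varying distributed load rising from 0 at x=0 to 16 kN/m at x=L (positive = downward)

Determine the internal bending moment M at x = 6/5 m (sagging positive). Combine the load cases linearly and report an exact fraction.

M(6/5) = -17671/125 kN·m

Load 1 — applied couple M₀=-4 kN·m at a=9/2 m (b=L-a=3/2):
  M_1 = M₀  [x≤a] = (-4) = -4 kN·m
Load 2 — point force P=9 kN at a=3 m (b=L-a=3):
  M_2 = -P(a-x)  [x≤a] = -9·(3-(6/5)) = -81/5 kN·m
Load 3 — applied couple M₀=14 kN·m at a=3/2 m (b=L-a=9/2):
  M_3 = M₀  [x≤a] = 14 = 14 kN·m
Load 4 — triangular load w₀=16 kN/m (0→w₀ over full span):
  M_4 = w₀Lx/2 - w₀L²/3 - w₀x³/(6L) = 16·6·(6/5)/2 - 16·6²/3 - 16·(6/5)³/(6·6) = -16896/125 kN·m
Superposition: M = Σ M_i = -17671/125 kN·m ≈ -141.368000 kN·m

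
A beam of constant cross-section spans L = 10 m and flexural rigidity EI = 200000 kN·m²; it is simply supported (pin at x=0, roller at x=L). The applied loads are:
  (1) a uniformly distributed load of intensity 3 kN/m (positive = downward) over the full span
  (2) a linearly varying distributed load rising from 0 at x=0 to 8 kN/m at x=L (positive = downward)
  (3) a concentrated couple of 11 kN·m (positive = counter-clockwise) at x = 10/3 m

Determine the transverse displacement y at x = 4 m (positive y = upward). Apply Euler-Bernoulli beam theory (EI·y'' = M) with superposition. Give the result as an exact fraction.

Load 1 — uniform load w=3 kN/m over full span:
  y_1 = -wx(L³-2Lx²+x³)/(24EI) = -3·4·(10³-2·10·4²+4³)/(24·200000) = -93/50000 m
Load 2 — triangular load w₀=8 kN/m (0→w₀ over full span):
  y_2 = -w₀x(7L⁴-10L²x²+3x⁴)/(360LEI) = -8·4·(7·10⁴-10·10²·4²+3·4⁴)/(360·10·200000) = -1141/468750 m
Load 3 — applied couple M₀=11 kN·m at a=10/3 m (b=L-a=20/3):
  y_3 = (M₀x³/(6L)-M₀(x-a)²/2+C₁x)/EI  [x>a] with C₁=M₀(3b²-L²)/(6L)=55/9 = (11·4³/(6·10)-11·(4-(10/3))²/2+(55/9)·4)/200000 = 253/1500000 m
Superposition: y = Σ y_i = -30941/7500000 m ≈ -0.004125 m

y(4) = -30941/7500000 m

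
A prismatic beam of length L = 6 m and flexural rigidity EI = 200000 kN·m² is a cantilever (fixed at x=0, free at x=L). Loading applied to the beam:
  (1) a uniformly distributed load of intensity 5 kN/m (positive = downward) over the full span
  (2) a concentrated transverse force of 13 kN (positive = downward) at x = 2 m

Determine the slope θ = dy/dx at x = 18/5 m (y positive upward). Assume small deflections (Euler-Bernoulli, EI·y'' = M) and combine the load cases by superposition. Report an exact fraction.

θ(18/5) = -2431/2500000 rad

Load 1 — uniform load w=5 kN/m over full span:
  θ_1 = -wx(x²-3Lx+3L²)/(6EI) = -5·(18/5)·((18/5)²-3·6·(18/5)+3·6²)/(6·200000) = -1053/1250000 rad
Load 2 — point force P=13 kN at a=2 m (b=L-a=4):
  θ_2 = -Pa²/(2EI)  [x>a] = -13·2²/(2·200000) = -13/100000 rad
Superposition: θ = Σ θ_i = -2431/2500000 rad ≈ -0.000972 rad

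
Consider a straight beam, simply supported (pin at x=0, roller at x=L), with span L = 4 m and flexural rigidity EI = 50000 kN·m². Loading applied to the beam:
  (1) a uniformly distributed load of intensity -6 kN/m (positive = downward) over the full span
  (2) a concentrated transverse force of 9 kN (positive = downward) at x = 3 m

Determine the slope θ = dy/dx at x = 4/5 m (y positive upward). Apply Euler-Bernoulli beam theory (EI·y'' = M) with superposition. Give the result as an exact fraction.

Load 1 — uniform load w=-6 kN/m over full span:
  θ_1 = -w(L³-6Lx²+4x³)/(24EI) = -(-6)·(4³-6·4·(4/5)²+4·(4/5)³)/(24·50000) = 99/390625 rad
Load 2 — point force P=9 kN at a=3 m (b=L-a=1):
  θ_2 = -Pb(L²-b²-3x²)/(6LEI)  [x≤a] = -9·1·(4²-1²-3·(4/5)²)/(6·4·50000) = -981/10000000 rad
Superposition: θ = Σ θ_i = 7767/50000000 rad ≈ 0.000155 rad

θ(4/5) = 7767/50000000 rad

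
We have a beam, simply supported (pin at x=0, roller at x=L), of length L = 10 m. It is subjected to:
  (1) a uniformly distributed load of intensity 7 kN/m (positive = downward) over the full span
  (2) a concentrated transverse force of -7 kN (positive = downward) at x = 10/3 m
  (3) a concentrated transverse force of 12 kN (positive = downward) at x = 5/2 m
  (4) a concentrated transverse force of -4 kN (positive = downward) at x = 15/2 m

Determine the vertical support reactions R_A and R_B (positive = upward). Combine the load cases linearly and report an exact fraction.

Load 1 — uniform load w=7 kN/m over full span:
  R_A = wL/2 = 7·10/2 = 35 kN
  R_B = wL/2 = 7·10/2 = 35 kN
Load 2 — point force P=-7 kN at a=10/3 m (b=L-a=20/3):
  R_A = Pb/L = (-7)·(20/3)/10 = -14/3 kN
  R_B = Pa/L = (-7)·(10/3)/10 = -7/3 kN
Load 3 — point force P=12 kN at a=5/2 m (b=L-a=15/2):
  R_A = Pb/L = 12·(15/2)/10 = 9 kN
  R_B = Pa/L = 12·(5/2)/10 = 3 kN
Load 4 — point force P=-4 kN at a=15/2 m (b=L-a=5/2):
  R_A = Pb/L = (-4)·(5/2)/10 = -1 kN
  R_B = Pa/L = (-4)·(15/2)/10 = -3 kN
Superposition: R_A = 115/3 kN, R_B = 98/3 kN

R_A = 115/3 kN, R_B = 98/3 kN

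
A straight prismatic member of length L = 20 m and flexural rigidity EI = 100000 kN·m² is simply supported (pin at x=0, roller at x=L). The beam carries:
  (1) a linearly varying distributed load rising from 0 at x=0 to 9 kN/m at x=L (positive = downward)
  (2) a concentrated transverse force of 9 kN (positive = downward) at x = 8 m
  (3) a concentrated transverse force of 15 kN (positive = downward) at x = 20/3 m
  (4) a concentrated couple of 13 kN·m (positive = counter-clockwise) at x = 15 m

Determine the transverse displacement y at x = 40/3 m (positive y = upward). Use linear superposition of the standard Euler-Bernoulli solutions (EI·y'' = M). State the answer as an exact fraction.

y(40/3) = -34507/300000 m

Load 1 — triangular load w₀=9 kN/m (0→w₀ over full span):
  y_1 = -w₀x(7L⁴-10L²x²+3x⁴)/(360LEI) = -9·(40/3)·(7·20⁴-10·20²·(40/3)²+3·(40/3)⁴)/(360·20·100000) = -34/405 m
Load 2 — point force P=9 kN at a=8 m (b=L-a=12):
  y_2 = -Pa(L-x)(2Lx-a²-x²)/(6LEI)  [x>a] = -9·8·(20-(40/3))·(2·20·(40/3)-8²-(40/3)²)/(6·20·100000) = -328/28125 m
Load 3 — point force P=15 kN at a=20/3 m (b=L-a=40/3):
  y_3 = -Pa(L-x)(2Lx-a²-x²)/(6LEI)  [x>a] = -15·(20/3)·(20-(40/3))·(2·20·(40/3)-(20/3)²-(40/3)²)/(6·20·100000) = -7/405 m
Load 4 — applied couple M₀=13 kN·m at a=15 m (b=L-a=5):
  y_4 = (M₀x³/(6L)+C₁x)/EI  [x≤a] with C₁=M₀(3b²-L²)/(6L)=-845/24 = (13·(40/3)³/(6·20)+(-845/24)·(40/3))/100000 = -689/324000 m
Superposition: y = Σ y_i = -34507/300000 m ≈ -0.115023 m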